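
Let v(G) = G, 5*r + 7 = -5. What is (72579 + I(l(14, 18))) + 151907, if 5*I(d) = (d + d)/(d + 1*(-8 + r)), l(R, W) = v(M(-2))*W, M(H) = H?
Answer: 6510103/29 ≈ 2.2449e+5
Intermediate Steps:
r = -12/5 (r = -7/5 + (1/5)*(-5) = -7/5 - 1 = -12/5 ≈ -2.4000)
l(R, W) = -2*W
I(d) = 2*d/(5*(-52/5 + d)) (I(d) = ((d + d)/(d + 1*(-8 - 12/5)))/5 = ((2*d)/(d + 1*(-52/5)))/5 = ((2*d)/(d - 52/5))/5 = ((2*d)/(-52/5 + d))/5 = (2*d/(-52/5 + d))/5 = 2*d/(5*(-52/5 + d)))
(72579 + I(l(14, 18))) + 151907 = (72579 + 2*(-2*18)/(-52 + 5*(-2*18))) + 151907 = (72579 + 2*(-36)/(-52 + 5*(-36))) + 151907 = (72579 + 2*(-36)/(-52 - 180)) + 151907 = (72579 + 2*(-36)/(-232)) + 151907 = (72579 + 2*(-36)*(-1/232)) + 151907 = (72579 + 9/29) + 151907 = 2104800/29 + 151907 = 6510103/29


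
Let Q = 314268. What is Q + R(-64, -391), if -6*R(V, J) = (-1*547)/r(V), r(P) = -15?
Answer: 28283573/90 ≈ 3.1426e+5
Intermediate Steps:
R(V, J) = -547/90 (R(V, J) = -(-1*547)/(6*(-15)) = -(-547)*(-1)/(6*15) = -1/6*547/15 = -547/90)
Q + R(-64, -391) = 314268 - 547/90 = 28283573/90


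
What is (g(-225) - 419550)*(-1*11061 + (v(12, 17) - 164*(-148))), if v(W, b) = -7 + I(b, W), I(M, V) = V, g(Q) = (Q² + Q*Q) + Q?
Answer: -4209626400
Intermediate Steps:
g(Q) = Q + 2*Q² (g(Q) = (Q² + Q²) + Q = 2*Q² + Q = Q + 2*Q²)
v(W, b) = -7 + W
(g(-225) - 419550)*(-1*11061 + (v(12, 17) - 164*(-148))) = (-225*(1 + 2*(-225)) - 419550)*(-1*11061 + ((-7 + 12) - 164*(-148))) = (-225*(1 - 450) - 419550)*(-11061 + (5 + 24272)) = (-225*(-449) - 419550)*(-11061 + 24277) = (101025 - 419550)*13216 = -318525*13216 = -4209626400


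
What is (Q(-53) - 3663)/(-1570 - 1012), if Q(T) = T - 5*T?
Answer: 3451/2582 ≈ 1.3366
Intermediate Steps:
Q(T) = -4*T
(Q(-53) - 3663)/(-1570 - 1012) = (-4*(-53) - 3663)/(-1570 - 1012) = (212 - 3663)/(-2582) = -3451*(-1/2582) = 3451/2582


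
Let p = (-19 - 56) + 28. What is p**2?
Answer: 2209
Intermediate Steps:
p = -47 (p = -75 + 28 = -47)
p**2 = (-47)**2 = 2209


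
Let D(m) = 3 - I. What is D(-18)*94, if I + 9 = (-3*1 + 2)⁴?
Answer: 1034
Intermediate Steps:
I = -8 (I = -9 + (-3*1 + 2)⁴ = -9 + (-3 + 2)⁴ = -9 + (-1)⁴ = -9 + 1 = -8)
D(m) = 11 (D(m) = 3 - 1*(-8) = 3 + 8 = 11)
D(-18)*94 = 11*94 = 1034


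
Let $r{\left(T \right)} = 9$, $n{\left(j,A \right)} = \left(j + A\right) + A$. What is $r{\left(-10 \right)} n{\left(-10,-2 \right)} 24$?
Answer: $-3024$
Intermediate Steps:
$n{\left(j,A \right)} = j + 2 A$ ($n{\left(j,A \right)} = \left(A + j\right) + A = j + 2 A$)
$r{\left(-10 \right)} n{\left(-10,-2 \right)} 24 = 9 \left(-10 + 2 \left(-2\right)\right) 24 = 9 \left(-10 - 4\right) 24 = 9 \left(-14\right) 24 = \left(-126\right) 24 = -3024$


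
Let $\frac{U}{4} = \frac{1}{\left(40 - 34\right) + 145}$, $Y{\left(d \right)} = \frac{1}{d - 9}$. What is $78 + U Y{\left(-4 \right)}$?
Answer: $\frac{153110}{1963} \approx 77.998$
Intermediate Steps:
$Y{\left(d \right)} = \frac{1}{-9 + d}$
$U = \frac{4}{151}$ ($U = \frac{4}{\left(40 - 34\right) + 145} = \frac{4}{6 + 145} = \frac{4}{151} \approx 0.02649$)
$78 + U Y{\left(-4 \right)} = 78 + \frac{4}{151 \left(-9 - 4\right)} = 78 + \frac{4}{151 \left(-13\right)} = 78 + \frac{4}{151} \left(- \frac{1}{13}\right) = 78 - \frac{4}{1963} = \frac{153110}{1963}$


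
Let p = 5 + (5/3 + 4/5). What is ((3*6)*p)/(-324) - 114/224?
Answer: -13967/15120 ≈ -0.92374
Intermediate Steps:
p = 112/15 (p = 5 + (5*(⅓) + 4*(⅕)) = 5 + (5/3 + ⅘) = 5 + 37/15 = 112/15 ≈ 7.4667)
((3*6)*p)/(-324) - 114/224 = ((3*6)*(112/15))/(-324) - 114/224 = (18*(112/15))*(-1/324) - 114*1/224 = (672/5)*(-1/324) - 57/112 = -56/135 - 57/112 = -13967/15120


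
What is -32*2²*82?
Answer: -10496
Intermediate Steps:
-32*2²*82 = -32*4*82 = -128*82 = -10496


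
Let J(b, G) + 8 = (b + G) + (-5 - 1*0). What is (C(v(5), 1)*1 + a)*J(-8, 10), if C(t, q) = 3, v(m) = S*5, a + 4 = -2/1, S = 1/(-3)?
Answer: 33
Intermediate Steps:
S = -⅓ ≈ -0.33333
J(b, G) = -13 + G + b (J(b, G) = -8 + ((b + G) + (-5 - 1*0)) = -8 + ((G + b) + (-5 + 0)) = -8 + ((G + b) - 5) = -8 + (-5 + G + b) = -13 + G + b)
a = -6 (a = -4 - 2/1 = -4 - 2*1 = -4 - 2 = -6)
v(m) = -5/3 (v(m) = -⅓*5 = -5/3)
(C(v(5), 1)*1 + a)*J(-8, 10) = (3*1 - 6)*(-13 + 10 - 8) = (3 - 6)*(-11) = -3*(-11) = 33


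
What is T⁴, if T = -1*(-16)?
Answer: 65536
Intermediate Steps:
T = 16
T⁴ = 16⁴ = 65536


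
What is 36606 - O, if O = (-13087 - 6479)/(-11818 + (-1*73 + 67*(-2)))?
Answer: 440167584/12025 ≈ 36604.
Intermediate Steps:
O = 19566/12025 (O = -19566/(-11818 + (-73 - 134)) = -19566/(-11818 - 207) = -19566/(-12025) = -19566*(-1/12025) = 19566/12025 ≈ 1.6271)
36606 - O = 36606 - 1*19566/12025 = 36606 - 19566/12025 = 440167584/12025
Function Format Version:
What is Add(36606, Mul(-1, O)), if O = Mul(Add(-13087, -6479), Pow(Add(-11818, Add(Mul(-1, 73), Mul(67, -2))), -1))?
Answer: Rational(440167584, 12025) ≈ 36604.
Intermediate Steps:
O = Rational(19566, 12025) (O = Mul(-19566, Pow(Add(-11818, Add(-73, -134)), -1)) = Mul(-19566, Pow(Add(-11818, -207), -1)) = Mul(-19566, Pow(-12025, -1)) = Mul(-19566, Rational(-1, 12025)) = Rational(19566, 12025) ≈ 1.6271)
Add(36606, Mul(-1, O)) = Add(36606, Mul(-1, Rational(19566, 12025))) = Add(36606, Rational(-19566, 12025)) = Rational(440167584, 12025)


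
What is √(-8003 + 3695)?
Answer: 2*I*√1077 ≈ 65.635*I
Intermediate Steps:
√(-8003 + 3695) = √(-4308) = 2*I*√1077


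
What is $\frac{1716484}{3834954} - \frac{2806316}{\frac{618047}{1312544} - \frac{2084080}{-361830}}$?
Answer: $- \frac{255555214702564529704238}{567395757408692781} \approx -4.504 \cdot 10^{5}$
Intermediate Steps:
$\frac{1716484}{3834954} - \frac{2806316}{\frac{618047}{1312544} - \frac{2084080}{-361830}} = 1716484 \cdot \frac{1}{3834954} - \frac{2806316}{618047 \cdot \frac{1}{1312544} - - \frac{208408}{36183}} = \frac{858242}{1917477} - \frac{2806316}{\frac{618047}{1312544} + \frac{208408}{36183}} = \frac{858242}{1917477} - \frac{2806316}{\frac{295907464553}{47491779552}} = \frac{858242}{1917477} - \frac{133276940825250432}{295907464553} = - \frac{255555214702564529704238}{567395757408692781}$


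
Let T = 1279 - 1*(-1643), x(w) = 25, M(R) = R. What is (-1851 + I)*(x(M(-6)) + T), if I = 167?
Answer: -4962748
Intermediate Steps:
T = 2922 (T = 1279 + 1643 = 2922)
(-1851 + I)*(x(M(-6)) + T) = (-1851 + 167)*(25 + 2922) = -1684*2947 = -4962748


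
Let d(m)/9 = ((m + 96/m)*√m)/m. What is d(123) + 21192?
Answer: 21192 + 15225*√123/1681 ≈ 21292.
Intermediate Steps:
d(m) = 9*(m + 96/m)/√m (d(m) = 9*(((m + 96/m)*√m)/m) = 9*((√m*(m + 96/m))/m) = 9*((m + 96/m)/√m) = 9*(m + 96/m)/√m)
d(123) + 21192 = 9*(96 + 123²)/123^(3/2) + 21192 = 9*(√123/15129)*(96 + 15129) + 21192 = 9*(√123/15129)*15225 + 21192 = 15225*√123/1681 + 21192 = 21192 + 15225*√123/1681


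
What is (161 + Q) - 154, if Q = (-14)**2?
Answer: 203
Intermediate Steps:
Q = 196
(161 + Q) - 154 = (161 + 196) - 154 = 357 - 154 = 203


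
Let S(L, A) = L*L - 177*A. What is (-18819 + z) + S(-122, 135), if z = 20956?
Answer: -6874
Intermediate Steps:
S(L, A) = L**2 - 177*A
(-18819 + z) + S(-122, 135) = (-18819 + 20956) + ((-122)**2 - 177*135) = 2137 + (14884 - 23895) = 2137 - 9011 = -6874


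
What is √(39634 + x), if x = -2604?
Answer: 23*√70 ≈ 192.43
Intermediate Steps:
√(39634 + x) = √(39634 - 2604) = √37030 = 23*√70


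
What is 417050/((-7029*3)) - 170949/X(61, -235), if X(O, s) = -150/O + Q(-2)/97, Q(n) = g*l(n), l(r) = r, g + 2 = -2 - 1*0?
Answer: 21323746291171/296525394 ≈ 71912.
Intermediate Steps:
g = -4 (g = -2 + (-2 - 1*0) = -2 + (-2 + 0) = -2 - 2 = -4)
Q(n) = -4*n
X(O, s) = 8/97 - 150/O (X(O, s) = -150/O - 4*(-2)/97 = -150/O + 8*(1/97) = -150/O + 8/97 = 8/97 - 150/O)
417050/((-7029*3)) - 170949/X(61, -235) = 417050/((-7029*3)) - 170949/(8/97 - 150/61) = 417050/(-21087) - 170949/(8/97 - 150*1/61) = 417050*(-1/21087) - 170949/(8/97 - 150/61) = -417050/21087 - 170949/(-14062/5917) = -417050/21087 - 170949*(-5917/14062) = -417050/21087 + 1011505233/14062 = 21323746291171/296525394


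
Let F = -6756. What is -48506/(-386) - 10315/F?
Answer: 165844063/1303908 ≈ 127.19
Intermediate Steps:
-48506/(-386) - 10315/F = -48506/(-386) - 10315/(-6756) = -48506*(-1/386) - 10315*(-1/6756) = 24253/193 + 10315/6756 = 165844063/1303908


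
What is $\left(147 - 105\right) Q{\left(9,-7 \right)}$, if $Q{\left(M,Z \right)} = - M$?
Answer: $-378$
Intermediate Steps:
$\left(147 - 105\right) Q{\left(9,-7 \right)} = \left(147 - 105\right) \left(\left(-1\right) 9\right) = 42 \left(-9\right) = -378$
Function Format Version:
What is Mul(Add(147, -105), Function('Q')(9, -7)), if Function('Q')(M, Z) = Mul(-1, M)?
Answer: -378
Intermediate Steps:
Mul(Add(147, -105), Function('Q')(9, -7)) = Mul(Add(147, -105), Mul(-1, 9)) = Mul(42, -9) = -378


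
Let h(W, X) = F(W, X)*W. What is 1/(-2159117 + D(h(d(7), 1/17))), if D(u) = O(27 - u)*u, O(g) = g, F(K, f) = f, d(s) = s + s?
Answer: -289/623978583 ≈ -4.6316e-7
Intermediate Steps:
d(s) = 2*s
h(W, X) = W*X (h(W, X) = X*W = W*X)
D(u) = u*(27 - u) (D(u) = (27 - u)*u = u*(27 - u))
1/(-2159117 + D(h(d(7), 1/17))) = 1/(-2159117 + ((2*7)/17)*(27 - 2*7/17)) = 1/(-2159117 + (14*(1/17))*(27 - 14/17)) = 1/(-2159117 + 14*(27 - 1*14/17)/17) = 1/(-2159117 + 14*(27 - 14/17)/17) = 1/(-2159117 + (14/17)*(445/17)) = 1/(-2159117 + 6230/289) = 1/(-623978583/289) = -289/623978583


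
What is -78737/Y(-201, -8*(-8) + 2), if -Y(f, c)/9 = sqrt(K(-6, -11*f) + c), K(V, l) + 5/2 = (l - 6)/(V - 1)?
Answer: -78737*I*sqrt(1006)/4527 ≈ -551.65*I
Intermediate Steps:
K(V, l) = -5/2 + (-6 + l)/(-1 + V) (K(V, l) = -5/2 + (l - 6)/(V - 1) = -5/2 + (-6 + l)/(-1 + V))
Y(f, c) = -9*sqrt(-23/14 + c + 11*f/7) (Y(f, c) = -9*sqrt((-7 - 5*(-6) + 2*(-11*f))/(2*(-1 - 6)) + c) = -9*sqrt((1/2)*(-7 + 30 - 22*f)/(-7) + c) = -9*sqrt((1/2)*(-1/7)*(23 - 22*f) + c) = -9*sqrt((-23/14 + 11*f/7) + c) = -9*sqrt(-23/14 + c + 11*f/7))
-78737/Y(-201, -8*(-8) + 2) = -78737*(-14/(9*sqrt(-322 + 196*(-8*(-8) + 2) + 308*(-201)))) = -78737*(-14/(9*sqrt(-322 + 196*(64 + 2) - 61908))) = -78737*(-14/(9*sqrt(-322 + 196*66 - 61908))) = -78737*(-14/(9*sqrt(-322 + 12936 - 61908))) = -78737*I*sqrt(1006)/4527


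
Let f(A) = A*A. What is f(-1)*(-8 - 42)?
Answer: -50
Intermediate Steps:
f(A) = A**2
f(-1)*(-8 - 42) = (-1)**2*(-8 - 42) = 1*(-50) = -50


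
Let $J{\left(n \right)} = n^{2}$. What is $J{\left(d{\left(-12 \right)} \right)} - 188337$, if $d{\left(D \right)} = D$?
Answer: $-188193$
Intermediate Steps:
$J{\left(d{\left(-12 \right)} \right)} - 188337 = \left(-12\right)^{2} - 188337 = 144 - 188337 = -188193$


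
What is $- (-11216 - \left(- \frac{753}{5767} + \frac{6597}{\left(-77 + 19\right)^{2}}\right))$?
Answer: $\frac{217628020415}{19400188} \approx 11218.0$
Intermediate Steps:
$- (-11216 - \left(- \frac{753}{5767} + \frac{6597}{\left(-77 + 19\right)^{2}}\right)) = - (-11216 - \left(- \frac{753}{5767} + \frac{6597}{\left(-58\right)^{2}}\right)) = - (-11216 + \left(- \frac{6597}{3364} + \frac{753}{5767}\right)) = - (-11216 - \frac{35511807}{19400188}) = \left(-1\right) \left(- \frac{217628020415}{19400188}\right) = \frac{217628020415}{19400188}$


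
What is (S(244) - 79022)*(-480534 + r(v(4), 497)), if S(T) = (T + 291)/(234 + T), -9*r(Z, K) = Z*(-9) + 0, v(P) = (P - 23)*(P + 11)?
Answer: 18161486132439/478 ≈ 3.7995e+10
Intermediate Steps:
v(P) = (-23 + P)*(11 + P)
r(Z, K) = Z (r(Z, K) = -(Z*(-9) + 0)/9 = -(-9*Z + 0)/9 = -(-1)*Z = Z)
S(T) = (291 + T)/(234 + T)
(S(244) - 79022)*(-480534 + r(v(4), 497)) = ((291 + 244)/(234 + 244) - 79022)*(-480534 + (-253 + 4² - 12*4)) = (535/478 - 79022)*(-480534 + (-253 + 16 - 48)) = ((1/478)*535 - 79022)*(-480534 - 285) = (535/478 - 79022)*(-480819) = -37771981/478*(-480819) = 18161486132439/478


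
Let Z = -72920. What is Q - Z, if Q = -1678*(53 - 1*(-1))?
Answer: -17692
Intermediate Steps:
Q = -90612 (Q = -1678*(53 + 1) = -1678*54 = -90612)
Q - Z = -90612 - 1*(-72920) = -90612 + 72920 = -17692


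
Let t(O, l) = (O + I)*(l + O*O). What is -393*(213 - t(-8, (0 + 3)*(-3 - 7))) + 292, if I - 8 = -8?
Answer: -190313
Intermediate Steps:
I = 0 (I = 8 - 8 = 0)
t(O, l) = O*(l + O²) (t(O, l) = (O + 0)*(l + O*O) = O*(l + O²))
-393*(213 - t(-8, (0 + 3)*(-3 - 7))) + 292 = -393*(213 - (-8)*((0 + 3)*(-3 - 7) + (-8)²)) + 292 = -393*(213 - (-8)*(3*(-10) + 64)) + 292 = -393*(213 - (-8)*(-30 + 64)) + 292 = -393*(213 - (-8)*34) + 292 = -393*(213 - 1*(-272)) + 292 = -393*(213 + 272) + 292 = -393*485 + 292 = -190605 + 292 = -190313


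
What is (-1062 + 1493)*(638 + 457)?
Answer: 471945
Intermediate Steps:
(-1062 + 1493)*(638 + 457) = 431*1095 = 471945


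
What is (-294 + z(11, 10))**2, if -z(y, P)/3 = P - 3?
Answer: 99225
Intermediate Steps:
z(y, P) = 9 - 3*P (z(y, P) = -3*(P - 3) = -3*(-3 + P) = 9 - 3*P)
(-294 + z(11, 10))**2 = (-294 + (9 - 3*10))**2 = (-294 + (9 - 30))**2 = (-294 - 21)**2 = (-315)**2 = 99225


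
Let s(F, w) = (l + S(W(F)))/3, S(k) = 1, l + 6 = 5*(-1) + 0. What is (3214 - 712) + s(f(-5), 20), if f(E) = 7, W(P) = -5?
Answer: 7496/3 ≈ 2498.7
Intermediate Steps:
l = -11 (l = -6 + (5*(-1) + 0) = -6 + (-5 + 0) = -6 - 5 = -11)
s(F, w) = -10/3 (s(F, w) = (-11 + 1)/3 = (⅓)*(-10) = -10/3)
(3214 - 712) + s(f(-5), 20) = (3214 - 712) - 10/3 = 2502 - 10/3 = 7496/3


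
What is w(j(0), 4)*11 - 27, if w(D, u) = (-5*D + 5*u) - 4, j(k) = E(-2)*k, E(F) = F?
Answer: 149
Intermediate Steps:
j(k) = -2*k
w(D, u) = -4 - 5*D + 5*u
w(j(0), 4)*11 - 27 = (-4 - (-10)*0 + 5*4)*11 - 27 = (-4 - 5*0 + 20)*11 - 27 = (-4 + 0 + 20)*11 - 27 = 16*11 - 27 = 176 - 27 = 149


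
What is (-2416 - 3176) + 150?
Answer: -5442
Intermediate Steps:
(-2416 - 3176) + 150 = -5592 + 150 = -5442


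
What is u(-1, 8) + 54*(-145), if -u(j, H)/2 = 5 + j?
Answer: -7838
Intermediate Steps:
u(j, H) = -10 - 2*j (u(j, H) = -2*(5 + j) = -10 - 2*j)
u(-1, 8) + 54*(-145) = (-10 - 2*(-1)) + 54*(-145) = (-10 + 2) - 7830 = -8 - 7830 = -7838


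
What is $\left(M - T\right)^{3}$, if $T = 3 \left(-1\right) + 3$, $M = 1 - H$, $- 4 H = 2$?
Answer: $\frac{27}{8} \approx 3.375$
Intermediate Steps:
$H = - \frac{1}{2}$ ($H = \left(- \frac{1}{4}\right) 2 = - \frac{1}{2} \approx -0.5$)
$M = \frac{3}{2}$ ($M = 1 - - \frac{1}{2} = 1 + \frac{1}{2} = \frac{3}{2} \approx 1.5$)
$T = 0$ ($T = -3 + 3 = 0$)
$\left(M - T\right)^{3} = \left(\frac{3}{2} - 0\right)^{3} = \left(\frac{3}{2} + 0\right)^{3} = \left(\frac{3}{2}\right)^{3} = \frac{27}{8}$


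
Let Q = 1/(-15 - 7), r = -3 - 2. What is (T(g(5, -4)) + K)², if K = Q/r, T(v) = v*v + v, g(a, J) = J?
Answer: 1745041/12100 ≈ 144.22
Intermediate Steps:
T(v) = v + v² (T(v) = v² + v = v + v²)
r = -5
Q = -1/22 (Q = 1/(-22) = -1/22 ≈ -0.045455)
K = 1/110 (K = -1/22/(-5) = -1/22*(-⅕) = 1/110 ≈ 0.0090909)
(T(g(5, -4)) + K)² = (-4*(1 - 4) + 1/110)² = (-4*(-3) + 1/110)² = (12 + 1/110)² = (1321/110)² = 1745041/12100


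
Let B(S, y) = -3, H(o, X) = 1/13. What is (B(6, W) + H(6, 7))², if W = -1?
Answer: 1444/169 ≈ 8.5444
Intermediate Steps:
H(o, X) = 1/13
(B(6, W) + H(6, 7))² = (-3 + 1/13)² = (-38/13)² = 1444/169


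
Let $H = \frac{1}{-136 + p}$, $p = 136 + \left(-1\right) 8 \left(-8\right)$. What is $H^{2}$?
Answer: $\frac{1}{4096} \approx 0.00024414$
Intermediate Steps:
$p = 200$ ($p = 136 - -64 = 136 + 64 = 200$)
$H = \frac{1}{64}$ ($H = \frac{1}{-136 + 200} = \frac{1}{64} \approx 0.015625$)
$H^{2} = \left(\frac{1}{64}\right)^{2} = \frac{1}{4096}$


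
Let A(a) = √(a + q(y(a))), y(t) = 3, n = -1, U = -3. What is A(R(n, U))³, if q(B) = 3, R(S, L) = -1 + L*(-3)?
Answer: 11*√11 ≈ 36.483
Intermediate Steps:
R(S, L) = -1 - 3*L
A(a) = √(3 + a) (A(a) = √(a + 3) = √(3 + a))
A(R(n, U))³ = (√(3 + (-1 - 3*(-3))))³ = (√(3 + (-1 + 9)))³ = (√(3 + 8))³ = (√11)³ = 11*√11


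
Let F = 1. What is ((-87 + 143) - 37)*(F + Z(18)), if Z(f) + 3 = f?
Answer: 304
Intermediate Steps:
Z(f) = -3 + f
((-87 + 143) - 37)*(F + Z(18)) = ((-87 + 143) - 37)*(1 + (-3 + 18)) = (56 - 37)*(1 + 15) = 19*16 = 304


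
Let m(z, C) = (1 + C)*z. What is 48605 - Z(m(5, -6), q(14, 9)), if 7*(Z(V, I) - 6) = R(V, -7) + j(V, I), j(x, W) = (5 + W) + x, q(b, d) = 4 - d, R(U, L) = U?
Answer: 340243/7 ≈ 48606.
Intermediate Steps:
m(z, C) = z*(1 + C)
j(x, W) = 5 + W + x
Z(V, I) = 47/7 + I/7 + 2*V/7 (Z(V, I) = 6 + (V + (5 + I + V))/7 = 6 + (5 + I + 2*V)/7 = 6 + (5/7 + I/7 + 2*V/7) = 47/7 + I/7 + 2*V/7)
48605 - Z(m(5, -6), q(14, 9)) = 48605 - (47/7 + (4 - 1*9)/7 + 2*(5*(1 - 6))/7) = 48605 - (47/7 + (4 - 9)/7 + 2*(5*(-5))/7) = 48605 - (47/7 + (⅐)*(-5) + (2/7)*(-25)) = 48605 - (47/7 - 5/7 - 50/7) = 48605 - 1*(-8/7) = 48605 + 8/7 = 340243/7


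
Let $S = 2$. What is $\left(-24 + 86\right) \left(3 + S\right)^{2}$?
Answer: $1550$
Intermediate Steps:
$\left(-24 + 86\right) \left(3 + S\right)^{2} = \left(-24 + 86\right) \left(3 + 2\right)^{2} = 62 \cdot 5^{2} = 62 \cdot 25 = 1550$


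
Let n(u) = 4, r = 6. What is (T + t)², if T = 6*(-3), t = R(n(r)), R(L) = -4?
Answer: 484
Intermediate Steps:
t = -4
T = -18
(T + t)² = (-18 - 4)² = (-22)² = 484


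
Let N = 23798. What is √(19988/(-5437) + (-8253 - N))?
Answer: 5*I*√37902691687/5437 ≈ 179.04*I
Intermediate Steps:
√(19988/(-5437) + (-8253 - N)) = √(19988/(-5437) + (-8253 - 1*23798)) = √(19988*(-1/5437) + (-8253 - 23798)) = √(-19988/5437 - 32051) = √(-174281275/5437) = 5*I*√37902691687/5437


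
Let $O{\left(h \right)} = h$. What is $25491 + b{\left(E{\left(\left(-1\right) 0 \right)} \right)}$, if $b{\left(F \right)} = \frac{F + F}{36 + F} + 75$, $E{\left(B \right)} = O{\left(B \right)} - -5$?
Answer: $\frac{1048216}{41} \approx 25566.0$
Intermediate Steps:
$E{\left(B \right)} = 5 + B$ ($E{\left(B \right)} = B - -5 = B + 5 = 5 + B$)
$b{\left(F \right)} = 75 + \frac{2 F}{36 + F}$ ($b{\left(F \right)} = \frac{2 F}{36 + F} + 75 = 75 + \frac{2 F}{36 + F}$)
$25491 + b{\left(E{\left(\left(-1\right) 0 \right)} \right)} = 25491 + \frac{2700 + 77 \left(5 - 0\right)}{36 + \left(5 - 0\right)} = 25491 + \frac{2700 + 77 \left(5 + 0\right)}{36 + \left(5 + 0\right)} = 25491 + \frac{2700 + 77 \cdot 5}{36 + 5} = 25491 + \frac{2700 + 385}{41} = 25491 + \frac{1}{41} \cdot 3085 = 25491 + \frac{3085}{41} = \frac{1048216}{41}$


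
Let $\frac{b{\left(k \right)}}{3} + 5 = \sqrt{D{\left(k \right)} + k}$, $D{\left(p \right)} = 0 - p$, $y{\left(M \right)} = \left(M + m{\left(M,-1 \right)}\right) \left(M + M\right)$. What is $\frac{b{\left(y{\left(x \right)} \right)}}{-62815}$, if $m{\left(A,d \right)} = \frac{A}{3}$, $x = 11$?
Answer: $\frac{3}{12563} \approx 0.0002388$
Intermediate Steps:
$m{\left(A,d \right)} = \frac{A}{3}$ ($m{\left(A,d \right)} = A \frac{1}{3} = \frac{A}{3}$)
$y{\left(M \right)} = \frac{8 M^{2}}{3}$ ($y{\left(M \right)} = \left(M + \frac{M}{3}\right) \left(M + M\right) = \frac{4 M}{3} \cdot 2 M = \frac{8 M^{2}}{3}$)
$D{\left(p \right)} = - p$
$b{\left(k \right)} = -15$ ($b{\left(k \right)} = -15 + 3 \sqrt{- k + k} = -15 + 3 \sqrt{0} = -15 + 3 \cdot 0 = -15 + 0 = -15$)
$\frac{b{\left(y{\left(x \right)} \right)}}{-62815} = - \frac{15}{-62815} = \left(-15\right) \left(- \frac{1}{62815}\right) = \frac{3}{12563}$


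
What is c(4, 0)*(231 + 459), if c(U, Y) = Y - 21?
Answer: -14490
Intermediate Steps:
c(U, Y) = -21 + Y
c(4, 0)*(231 + 459) = (-21 + 0)*(231 + 459) = -21*690 = -14490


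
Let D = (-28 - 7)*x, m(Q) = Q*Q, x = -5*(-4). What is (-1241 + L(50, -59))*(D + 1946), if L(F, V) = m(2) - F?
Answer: -1603602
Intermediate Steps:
x = 20
m(Q) = Q²
D = -700 (D = (-28 - 7)*20 = -35*20 = -700)
L(F, V) = 4 - F (L(F, V) = 2² - F = 4 - F)
(-1241 + L(50, -59))*(D + 1946) = (-1241 + (4 - 1*50))*(-700 + 1946) = (-1241 + (4 - 50))*1246 = (-1241 - 46)*1246 = -1287*1246 = -1603602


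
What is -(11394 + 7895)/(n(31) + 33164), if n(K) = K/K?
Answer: -19289/33165 ≈ -0.58161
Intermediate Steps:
n(K) = 1
-(11394 + 7895)/(n(31) + 33164) = -(11394 + 7895)/(1 + 33164) = -19289/33165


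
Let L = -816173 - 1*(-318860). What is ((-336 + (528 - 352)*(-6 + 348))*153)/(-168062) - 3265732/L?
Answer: -117809737900/2458218159 ≈ -47.925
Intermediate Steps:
L = -497313 (L = -816173 + 318860 = -497313)
((-336 + (528 - 352)*(-6 + 348))*153)/(-168062) - 3265732/L = ((-336 + (528 - 352)*(-6 + 348))*153)/(-168062) - 3265732/(-497313) = ((-336 + 176*342)*153)*(-1/168062) - 3265732*(-1/497313) = ((-336 + 60192)*153)*(-1/168062) + 3265732/497313 = (59856*153)*(-1/168062) + 3265732/497313 = 9157968*(-1/168062) + 3265732/497313 = -269352/4943 + 3265732/497313 = -117809737900/2458218159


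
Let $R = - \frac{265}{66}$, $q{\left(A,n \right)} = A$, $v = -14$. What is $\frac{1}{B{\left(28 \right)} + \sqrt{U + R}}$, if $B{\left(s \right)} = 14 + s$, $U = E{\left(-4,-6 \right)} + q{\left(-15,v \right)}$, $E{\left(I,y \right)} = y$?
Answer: $\frac{2772}{118075} - \frac{i \sqrt{108966}}{118075} \approx 0.023477 - 0.0027957 i$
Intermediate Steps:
$R = - \frac{265}{66}$ ($R = \left(-265\right) \frac{1}{66} = - \frac{265}{66} \approx -4.0152$)
$U = -21$ ($U = -6 - 15 = -21$)
$\frac{1}{B{\left(28 \right)} + \sqrt{U + R}} = \frac{1}{\left(14 + 28\right) + \sqrt{-21 - \frac{265}{66}}} = \frac{1}{42 + \sqrt{- \frac{1651}{66}}} = \frac{1}{42 + \frac{i \sqrt{108966}}{66}}$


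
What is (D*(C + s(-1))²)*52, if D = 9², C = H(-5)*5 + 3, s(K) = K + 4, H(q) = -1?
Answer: 4212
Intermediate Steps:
s(K) = 4 + K
C = -2 (C = -1*5 + 3 = -5 + 3 = -2)
D = 81
(D*(C + s(-1))²)*52 = (81*(-2 + (4 - 1))²)*52 = (81*(-2 + 3)²)*52 = (81*1²)*52 = (81*1)*52 = 81*52 = 4212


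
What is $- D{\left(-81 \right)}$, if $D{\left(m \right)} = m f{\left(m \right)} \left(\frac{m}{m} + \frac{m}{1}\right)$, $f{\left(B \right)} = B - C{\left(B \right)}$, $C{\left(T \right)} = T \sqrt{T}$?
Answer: $524880 - 4723920 i \approx 5.2488 \cdot 10^{5} - 4.7239 \cdot 10^{6} i$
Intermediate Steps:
$C{\left(T \right)} = T^{\frac{3}{2}}$
$f{\left(B \right)} = B - B^{\frac{3}{2}}$
$D{\left(m \right)} = m \left(1 + m\right) \left(m - m^{\frac{3}{2}}\right)$ ($D{\left(m \right)} = m \left(m - m^{\frac{3}{2}}\right) \left(\frac{m}{m} + \frac{m}{1}\right) = m \left(m - m^{\frac{3}{2}}\right) \left(1 + m 1\right) = m \left(m - m^{\frac{3}{2}}\right) \left(1 + m\right) = m \left(1 + m\right) \left(m - m^{\frac{3}{2}}\right)$)
$- D{\left(-81 \right)} = - \left(-1\right) \left(-81\right) \left(1 - 81\right) \left(\left(-81\right)^{\frac{3}{2}} - -81\right) = - \left(-1\right) \left(-81\right) \left(-80\right) \left(- 729 i + 81\right) = - \left(-1\right) \left(-81\right) \left(-80\right) \left(81 - 729 i\right) = - (-524880 + 4723920 i) = 524880 - 4723920 i$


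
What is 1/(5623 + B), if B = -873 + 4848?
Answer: 1/9598 ≈ 0.00010419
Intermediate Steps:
B = 3975
1/(5623 + B) = 1/(5623 + 3975) = 1/9598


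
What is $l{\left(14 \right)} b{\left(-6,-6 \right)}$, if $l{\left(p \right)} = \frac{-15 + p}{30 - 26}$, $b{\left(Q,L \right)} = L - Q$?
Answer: $0$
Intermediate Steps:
$l{\left(p \right)} = - \frac{15}{4} + \frac{p}{4}$ ($l{\left(p \right)} = \frac{-15 + p}{4} = \left(-15 + p\right) \frac{1}{4} = - \frac{15}{4} + \frac{p}{4}$)
$l{\left(14 \right)} b{\left(-6,-6 \right)} = \left(- \frac{15}{4} + \frac{1}{4} \cdot 14\right) \left(-6 - -6\right) = \left(- \frac{15}{4} + \frac{7}{2}\right) \left(-6 + 6\right) = \left(- \frac{1}{4}\right) 0 = 0$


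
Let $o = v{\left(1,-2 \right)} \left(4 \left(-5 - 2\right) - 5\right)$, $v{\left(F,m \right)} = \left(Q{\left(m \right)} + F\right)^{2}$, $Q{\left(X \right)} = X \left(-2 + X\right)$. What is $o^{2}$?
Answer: $7144929$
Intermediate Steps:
$v{\left(F,m \right)} = \left(F + m \left(-2 + m\right)\right)^{2}$ ($v{\left(F,m \right)} = \left(m \left(-2 + m\right) + F\right)^{2} = \left(F + m \left(-2 + m\right)\right)^{2}$)
$o = -2673$ ($o = \left(1 - 2 \left(-2 - 2\right)\right)^{2} \left(4 \left(-5 - 2\right) - 5\right) = \left(1 - -8\right)^{2} \left(4 \left(-7\right) - 5\right) = \left(1 + 8\right)^{2} \left(-28 - 5\right) = 9^{2} \left(-33\right) = 81 \left(-33\right) = -2673$)
$o^{2} = \left(-2673\right)^{2} = 7144929$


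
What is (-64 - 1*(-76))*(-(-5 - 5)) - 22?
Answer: 98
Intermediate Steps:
(-64 - 1*(-76))*(-(-5 - 5)) - 22 = (-64 + 76)*(-1*(-10)) - 22 = 12*10 - 22 = 120 - 22 = 98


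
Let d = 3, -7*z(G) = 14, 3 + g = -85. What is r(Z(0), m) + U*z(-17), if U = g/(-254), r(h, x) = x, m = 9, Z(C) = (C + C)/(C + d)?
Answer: 1055/127 ≈ 8.3071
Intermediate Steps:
g = -88 (g = -3 - 85 = -88)
z(G) = -2 (z(G) = -⅐*14 = -2)
Z(C) = 2*C/(3 + C) (Z(C) = (C + C)/(C + 3) = (2*C)/(3 + C) = 2*C/(3 + C))
U = 44/127 (U = -88/(-254) = -88*(-1/254) = 44/127 ≈ 0.34646)
r(Z(0), m) + U*z(-17) = 9 + (44/127)*(-2) = 9 - 88/127 = 1055/127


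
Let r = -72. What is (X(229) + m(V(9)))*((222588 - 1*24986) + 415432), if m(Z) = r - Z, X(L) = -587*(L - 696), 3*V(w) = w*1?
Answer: 168004419836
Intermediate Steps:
V(w) = w/3 (V(w) = (w*1)/3 = w/3)
X(L) = 408552 - 587*L (X(L) = -587*(-696 + L) = 408552 - 587*L)
m(Z) = -72 - Z
(X(229) + m(V(9)))*((222588 - 1*24986) + 415432) = ((408552 - 587*229) + (-72 - 9/3))*((222588 - 1*24986) + 415432) = ((408552 - 134423) + (-72 - 1*3))*((222588 - 24986) + 415432) = (274129 + (-72 - 3))*(197602 + 415432) = (274129 - 75)*613034 = 274054*613034 = 168004419836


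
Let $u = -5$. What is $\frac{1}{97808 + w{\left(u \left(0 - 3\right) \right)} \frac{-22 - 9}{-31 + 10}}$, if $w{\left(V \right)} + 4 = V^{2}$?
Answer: $\frac{21}{2060819} \approx 1.019 \cdot 10^{-5}$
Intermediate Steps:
$w{\left(V \right)} = -4 + V^{2}$
$\frac{1}{97808 + w{\left(u \left(0 - 3\right) \right)} \frac{-22 - 9}{-31 + 10}} = \frac{1}{97808 + \left(-4 + \left(- 5 \left(0 - 3\right)\right)^{2}\right) \frac{-22 - 9}{-31 + 10}} = \frac{1}{97808 + \left(-4 + \left(\left(-5\right) \left(-3\right)\right)^{2}\right) \left(- \frac{31}{-21}\right)} = \frac{1}{97808 + \left(-4 + 15^{2}\right) \left(\left(-31\right) \left(- \frac{1}{21}\right)\right)} = \frac{1}{97808 + \left(-4 + 225\right) \frac{31}{21}} = \frac{1}{97808 + 221 \cdot \frac{31}{21}} = \frac{1}{97808 + \frac{6851}{21}} = \frac{1}{\frac{2060819}{21}} = \frac{21}{2060819}$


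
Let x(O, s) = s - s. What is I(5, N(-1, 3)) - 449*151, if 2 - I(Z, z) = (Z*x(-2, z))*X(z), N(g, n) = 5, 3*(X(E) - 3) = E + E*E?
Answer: -67797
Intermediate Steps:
x(O, s) = 0
X(E) = 3 + E/3 + E²/3 (X(E) = 3 + (E + E*E)/3 = 3 + (E + E²)/3 = 3 + (E/3 + E²/3) = 3 + E/3 + E²/3)
I(Z, z) = 2 (I(Z, z) = 2 - Z*0*(3 + z/3 + z²/3) = 2 - 0*(3 + z/3 + z²/3) = 2 - 1*0 = 2 + 0 = 2)
I(5, N(-1, 3)) - 449*151 = 2 - 449*151 = 2 - 67799 = -67797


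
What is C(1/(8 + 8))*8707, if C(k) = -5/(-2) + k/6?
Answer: 2098387/96 ≈ 21858.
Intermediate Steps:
C(k) = 5/2 + k/6 (C(k) = -5*(-1/2) + k*(1/6) = 5/2 + k/6)
C(1/(8 + 8))*8707 = (5/2 + 1/(6*(8 + 8)))*8707 = (5/2 + (1/6)/16)*8707 = (5/2 + (1/6)*(1/16))*8707 = (5/2 + 1/96)*8707 = (241/96)*8707 = 2098387/96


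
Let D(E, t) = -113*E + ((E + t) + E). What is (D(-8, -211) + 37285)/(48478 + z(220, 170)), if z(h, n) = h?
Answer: 18981/24349 ≈ 0.77954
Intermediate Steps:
D(E, t) = t - 111*E (D(E, t) = -113*E + (t + 2*E) = t - 111*E)
(D(-8, -211) + 37285)/(48478 + z(220, 170)) = ((-211 - 111*(-8)) + 37285)/(48478 + 220) = ((-211 + 888) + 37285)/48698 = (677 + 37285)*(1/48698) = 37962*(1/48698) = 18981/24349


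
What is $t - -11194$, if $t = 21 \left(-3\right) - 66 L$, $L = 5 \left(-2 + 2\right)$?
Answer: $11131$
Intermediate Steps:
$L = 0$ ($L = 5 \cdot 0 = 0$)
$t = -63$ ($t = 21 \left(-3\right) - 0 = -63 + 0 = -63$)
$t - -11194 = -63 - -11194 = -63 + 11194 = 11131$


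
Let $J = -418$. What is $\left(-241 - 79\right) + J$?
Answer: $-738$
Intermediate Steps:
$\left(-241 - 79\right) + J = \left(-241 - 79\right) - 418 = -320 - 418 = -738$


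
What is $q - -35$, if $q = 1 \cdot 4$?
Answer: $39$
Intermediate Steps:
$q = 4$
$q - -35 = 4 - -35 = 4 + 35 = 39$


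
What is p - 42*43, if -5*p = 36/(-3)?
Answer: -9018/5 ≈ -1803.6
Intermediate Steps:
p = 12/5 (p = -36/(5*(-3)) = -36*(-1)/(5*3) = -1/5*(-12) = 12/5 ≈ 2.4000)
p - 42*43 = 12/5 - 42*43 = 12/5 - 1806 = -9018/5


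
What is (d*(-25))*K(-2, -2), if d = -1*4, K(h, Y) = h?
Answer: -200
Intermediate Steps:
d = -4
(d*(-25))*K(-2, -2) = -4*(-25)*(-2) = 100*(-2) = -200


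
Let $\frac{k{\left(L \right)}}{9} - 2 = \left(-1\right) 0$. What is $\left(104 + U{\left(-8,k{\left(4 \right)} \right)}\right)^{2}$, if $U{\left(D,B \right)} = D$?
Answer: $9216$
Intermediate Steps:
$k{\left(L \right)} = 18$ ($k{\left(L \right)} = 18 + 9 \left(\left(-1\right) 0\right) = 18 + 9 \cdot 0 = 18 + 0 = 18$)
$\left(104 + U{\left(-8,k{\left(4 \right)} \right)}\right)^{2} = \left(104 - 8\right)^{2} = 96^{2} = 9216$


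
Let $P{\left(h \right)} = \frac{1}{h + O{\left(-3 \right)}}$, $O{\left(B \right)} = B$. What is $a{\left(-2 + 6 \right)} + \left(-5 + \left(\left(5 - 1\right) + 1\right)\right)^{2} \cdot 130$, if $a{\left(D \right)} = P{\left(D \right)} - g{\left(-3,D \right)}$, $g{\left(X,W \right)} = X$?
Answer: $4$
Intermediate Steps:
$P{\left(h \right)} = \frac{1}{-3 + h}$ ($P{\left(h \right)} = \frac{1}{h - 3} = \frac{1}{-3 + h}$)
$a{\left(D \right)} = 3 + \frac{1}{-3 + D}$ ($a{\left(D \right)} = \frac{1}{-3 + D} - -3 = \frac{1}{-3 + D} + 3 = 3 + \frac{1}{-3 + D}$)
$a{\left(-2 + 6 \right)} + \left(-5 + \left(\left(5 - 1\right) + 1\right)\right)^{2} \cdot 130 = \frac{-8 + 3 \left(-2 + 6\right)}{-3 + \left(-2 + 6\right)} + \left(-5 + \left(\left(5 - 1\right) + 1\right)\right)^{2} \cdot 130 = \frac{-8 + 3 \cdot 4}{-3 + 4} + \left(-5 + \left(4 + 1\right)\right)^{2} \cdot 130 = \frac{-8 + 12}{1} + \left(-5 + 5\right)^{2} \cdot 130 = 1 \cdot 4 + 0^{2} \cdot 130 = 4 + 0 \cdot 130 = 4 + 0 = 4$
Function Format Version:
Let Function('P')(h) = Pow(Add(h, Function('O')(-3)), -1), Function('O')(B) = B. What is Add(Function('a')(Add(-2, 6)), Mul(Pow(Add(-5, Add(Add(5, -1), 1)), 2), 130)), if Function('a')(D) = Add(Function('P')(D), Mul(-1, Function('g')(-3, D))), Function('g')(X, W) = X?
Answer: 4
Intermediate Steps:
Function('P')(h) = Pow(Add(-3, h), -1) (Function('P')(h) = Pow(Add(h, -3), -1) = Pow(Add(-3, h), -1))
Function('a')(D) = Add(3, Pow(Add(-3, D), -1)) (Function('a')(D) = Add(Pow(Add(-3, D), -1), Mul(-1, -3)) = Add(Pow(Add(-3, D), -1), 3) = Add(3, Pow(Add(-3, D), -1)))
Add(Function('a')(Add(-2, 6)), Mul(Pow(Add(-5, Add(Add(5, -1), 1)), 2), 130)) = Add(Mul(Pow(Add(-3, Add(-2, 6)), -1), Add(-8, Mul(3, Add(-2, 6)))), Mul(Pow(Add(-5, Add(Add(5, -1), 1)), 2), 130)) = Add(Mul(Pow(Add(-3, 4), -1), Add(-8, Mul(3, 4))), Mul(Pow(Add(-5, Add(4, 1)), 2), 130)) = Add(Mul(Pow(1, -1), Add(-8, 12)), Mul(Pow(Add(-5, 5), 2), 130)) = Add(Mul(1, 4), Mul(Pow(0, 2), 130)) = Add(4, Mul(0, 130)) = Add(4, 0) = 4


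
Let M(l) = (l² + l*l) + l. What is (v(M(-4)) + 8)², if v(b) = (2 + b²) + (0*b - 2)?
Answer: 627264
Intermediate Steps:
M(l) = l + 2*l² (M(l) = (l² + l²) + l = 2*l² + l = l + 2*l²)
v(b) = b² (v(b) = (2 + b²) + (0 - 2) = (2 + b²) - 2 = b²)
(v(M(-4)) + 8)² = ((-4*(1 + 2*(-4)))² + 8)² = ((-4*(1 - 8))² + 8)² = ((-4*(-7))² + 8)² = (28² + 8)² = (784 + 8)² = 792² = 627264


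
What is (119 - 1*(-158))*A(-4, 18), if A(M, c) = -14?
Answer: -3878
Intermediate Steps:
(119 - 1*(-158))*A(-4, 18) = (119 - 1*(-158))*(-14) = (119 + 158)*(-14) = 277*(-14) = -3878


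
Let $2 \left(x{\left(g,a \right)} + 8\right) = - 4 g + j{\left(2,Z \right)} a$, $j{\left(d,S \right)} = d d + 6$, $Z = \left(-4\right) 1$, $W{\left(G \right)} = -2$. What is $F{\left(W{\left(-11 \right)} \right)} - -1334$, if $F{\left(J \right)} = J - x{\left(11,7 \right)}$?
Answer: $1327$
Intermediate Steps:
$Z = -4$
$j{\left(d,S \right)} = 6 + d^{2}$ ($j{\left(d,S \right)} = d^{2} + 6 = 6 + d^{2}$)
$x{\left(g,a \right)} = -8 - 2 g + 5 a$ ($x{\left(g,a \right)} = -8 + \frac{- 4 g + \left(6 + 2^{2}\right) a}{2} = -8 + \frac{- 4 g + \left(6 + 4\right) a}{2} = -8 + \frac{- 4 g + 10 a}{2} = -8 + \left(- 2 g + 5 a\right) = -8 - 2 g + 5 a$)
$F{\left(J \right)} = -5 + J$ ($F{\left(J \right)} = J - \left(-8 - 22 + 5 \cdot 7\right) = J - \left(-8 - 22 + 35\right) = J - 5 = -5 + J$)
$F{\left(W{\left(-11 \right)} \right)} - -1334 = \left(-5 - 2\right) - -1334 = -7 + 1334 = 1327$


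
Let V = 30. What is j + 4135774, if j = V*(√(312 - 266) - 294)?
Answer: 4126954 + 30*√46 ≈ 4.1272e+6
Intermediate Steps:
j = -8820 + 30*√46 (j = 30*(√(312 - 266) - 294) = 30*(√46 - 294) = 30*(-294 + √46) = -8820 + 30*√46 ≈ -8616.5)
j + 4135774 = (-8820 + 30*√46) + 4135774 = 4126954 + 30*√46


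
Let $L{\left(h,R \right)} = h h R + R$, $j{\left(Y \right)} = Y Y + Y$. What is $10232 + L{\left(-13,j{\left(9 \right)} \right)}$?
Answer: $25532$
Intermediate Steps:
$j{\left(Y \right)} = Y + Y^{2}$ ($j{\left(Y \right)} = Y^{2} + Y = Y + Y^{2}$)
$L{\left(h,R \right)} = R + R h^{2}$ ($L{\left(h,R \right)} = h^{2} R + R = R h^{2} + R = R + R h^{2}$)
$10232 + L{\left(-13,j{\left(9 \right)} \right)} = 10232 + 9 \left(1 + 9\right) \left(1 + \left(-13\right)^{2}\right) = 10232 + 9 \cdot 10 \left(1 + 169\right) = 10232 + 90 \cdot 170 = 10232 + 15300 = 25532$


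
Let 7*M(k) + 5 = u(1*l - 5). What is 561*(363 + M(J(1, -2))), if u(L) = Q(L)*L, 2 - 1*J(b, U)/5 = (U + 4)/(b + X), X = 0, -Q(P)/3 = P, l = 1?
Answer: 1395768/7 ≈ 1.9940e+5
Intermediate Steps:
Q(P) = -3*P
J(b, U) = 10 - 5*(4 + U)/b (J(b, U) = 10 - 5*(U + 4)/(b + 0) = 10 - 5*(4 + U)/b)
u(L) = -3*L**2 (u(L) = (-3*L)*L = -3*L**2)
M(k) = -53/7 (M(k) = -5/7 + (-3*(1*1 - 5)**2)/7 = -5/7 + (-3*(1 - 5)**2)/7 = -5/7 + (-3*(-4)**2)/7 = -5/7 + (-3*16)/7 = -5/7 + (1/7)*(-48) = -5/7 - 48/7 = -53/7)
561*(363 + M(J(1, -2))) = 561*(363 - 53/7) = 561*(2488/7) = 1395768/7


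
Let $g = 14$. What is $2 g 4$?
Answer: $112$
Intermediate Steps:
$2 g 4 = 2 \cdot 14 \cdot 4 = 28 \cdot 4 = 112$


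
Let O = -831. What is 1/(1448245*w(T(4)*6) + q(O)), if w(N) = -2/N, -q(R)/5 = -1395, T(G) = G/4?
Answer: -3/1427320 ≈ -2.1018e-6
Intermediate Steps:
T(G) = G/4 (T(G) = G*(1/4) = G/4)
q(R) = 6975 (q(R) = -5*(-1395) = 6975)
1/(1448245*w(T(4)*6) + q(O)) = 1/(1448245*(-2/(((1/4)*4)*6)) + 6975) = 1/(1448245*(-2/(1*6)) + 6975) = 1/(1448245*(-2/6) + 6975) = 1/(1448245*(-2*1/6) + 6975) = 1/(1448245*(-1/3) + 6975) = 1/(-1448245/3 + 6975) = 1/(-1427320/3) = -3/1427320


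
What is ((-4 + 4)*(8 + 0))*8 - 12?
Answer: -12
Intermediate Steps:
((-4 + 4)*(8 + 0))*8 - 12 = (0*8)*8 - 12 = 0*8 - 12 = 0 - 12 = -12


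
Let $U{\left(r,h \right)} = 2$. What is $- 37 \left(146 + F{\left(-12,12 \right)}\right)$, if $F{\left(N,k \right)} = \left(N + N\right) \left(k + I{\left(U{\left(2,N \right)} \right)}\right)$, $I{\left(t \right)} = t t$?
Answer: $8806$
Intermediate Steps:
$I{\left(t \right)} = t^{2}$
$F{\left(N,k \right)} = 2 N \left(4 + k\right)$ ($F{\left(N,k \right)} = \left(N + N\right) \left(k + 2^{2}\right) = 2 N \left(k + 4\right) = 2 N \left(4 + k\right)$)
$- 37 \left(146 + F{\left(-12,12 \right)}\right) = - 37 \left(146 + 2 \left(-12\right) \left(4 + 12\right)\right) = - 37 \left(146 + 2 \left(-12\right) 16\right) = - 37 \left(146 - 384\right) = \left(-37\right) \left(-238\right) = 8806$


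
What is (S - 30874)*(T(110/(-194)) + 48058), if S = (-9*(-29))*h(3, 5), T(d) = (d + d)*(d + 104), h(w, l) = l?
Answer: -13337809826348/9409 ≈ -1.4176e+9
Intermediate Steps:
T(d) = 2*d*(104 + d) (T(d) = (2*d)*(104 + d) = 2*d*(104 + d))
S = 1305 (S = -9*(-29)*5 = 261*5 = 1305)
(S - 30874)*(T(110/(-194)) + 48058) = (1305 - 30874)*(2*(110/(-194))*(104 + 110/(-194)) + 48058) = -29569*(2*(110*(-1/194))*(104 + 110*(-1/194)) + 48058) = -29569*(2*(-55/97)*(104 - 55/97) + 48058) = -29569*(2*(-55/97)*(10033/97) + 48058) = -29569*(-1103630/9409 + 48058) = -29569*451074092/9409 = -13337809826348/9409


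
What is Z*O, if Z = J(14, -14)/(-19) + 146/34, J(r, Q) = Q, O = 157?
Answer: 255125/323 ≈ 789.86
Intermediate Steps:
Z = 1625/323 (Z = -14/(-19) + 146/34 = -14*(-1/19) + 146*(1/34) = 14/19 + 73/17 = 1625/323 ≈ 5.0310)
Z*O = (1625/323)*157 = 255125/323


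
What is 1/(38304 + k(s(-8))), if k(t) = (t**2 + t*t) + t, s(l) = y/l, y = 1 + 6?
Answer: 32/1225749 ≈ 2.6106e-5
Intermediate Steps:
y = 7
s(l) = 7/l
k(t) = t + 2*t**2 (k(t) = (t**2 + t**2) + t = 2*t**2 + t = t + 2*t**2)
1/(38304 + k(s(-8))) = 1/(38304 + (7/(-8))*(1 + 2*(7/(-8)))) = 1/(38304 + (7*(-1/8))*(1 + 2*(7*(-1/8)))) = 1/(38304 - 7*(1 + 2*(-7/8))/8) = 1/(38304 - 7*(1 - 7/4)/8) = 1/(38304 - 7/8*(-3/4)) = 1/(38304 + 21/32) = 1/(1225749/32) = 32/1225749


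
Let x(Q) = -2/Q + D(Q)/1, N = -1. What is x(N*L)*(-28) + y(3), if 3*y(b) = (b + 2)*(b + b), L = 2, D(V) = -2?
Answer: 38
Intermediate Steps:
y(b) = 2*b*(2 + b)/3 (y(b) = ((b + 2)*(b + b))/3 = ((2 + b)*(2*b))/3 = (2*b*(2 + b))/3 = 2*b*(2 + b)/3)
x(Q) = -2 - 2/Q (x(Q) = -2/Q - 2/1 = -2/Q - 2*1 = -2/Q - 2 = -2 - 2/Q)
x(N*L)*(-28) + y(3) = (-2 - 2/((-1*2)))*(-28) + (2/3)*3*(2 + 3) = (-2 - 2/(-2))*(-28) + (2/3)*3*5 = (-2 - 2*(-1/2))*(-28) + 10 = (-2 + 1)*(-28) + 10 = -1*(-28) + 10 = 28 + 10 = 38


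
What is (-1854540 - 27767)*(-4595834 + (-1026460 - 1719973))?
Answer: 13820400569969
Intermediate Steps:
(-1854540 - 27767)*(-4595834 + (-1026460 - 1719973)) = -1882307*(-4595834 - 2746433) = -1882307*(-7342267) = 13820400569969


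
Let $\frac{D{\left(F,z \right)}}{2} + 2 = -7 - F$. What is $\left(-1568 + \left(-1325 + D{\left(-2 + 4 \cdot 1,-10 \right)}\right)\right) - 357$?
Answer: $-3272$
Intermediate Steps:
$D{\left(F,z \right)} = -18 - 2 F$ ($D{\left(F,z \right)} = -4 + 2 \left(-7 - F\right) = -4 - \left(14 + 2 F\right) = -18 - 2 F$)
$\left(-1568 + \left(-1325 + D{\left(-2 + 4 \cdot 1,-10 \right)}\right)\right) - 357 = \left(-1568 - \left(1343 + 2 \left(-2 + 4 \cdot 1\right)\right)\right) - 357 = \left(-1568 - \left(1343 + 2 \left(-2 + 4\right)\right)\right) - 357 = \left(-1568 - 1347\right) - 357 = -2915 - 357 = -3272$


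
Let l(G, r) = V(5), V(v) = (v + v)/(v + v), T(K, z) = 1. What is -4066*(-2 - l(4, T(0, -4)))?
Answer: 12198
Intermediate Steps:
V(v) = 1 (V(v) = (2*v)/((2*v)) = (2*v)*(1/(2*v)) = 1)
l(G, r) = 1
-4066*(-2 - l(4, T(0, -4))) = -4066*(-2 - 1*1) = -4066*(-2 - 1) = -4066*(-3) = 12198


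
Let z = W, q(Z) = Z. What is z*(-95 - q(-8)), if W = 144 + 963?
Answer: -96309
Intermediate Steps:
W = 1107
z = 1107
z*(-95 - q(-8)) = 1107*(-95 - 1*(-8)) = 1107*(-95 + 8) = 1107*(-87) = -96309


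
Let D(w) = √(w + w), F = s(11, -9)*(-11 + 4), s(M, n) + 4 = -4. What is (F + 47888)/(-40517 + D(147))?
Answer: -1942547048/1641626995 - 335608*√6/1641626995 ≈ -1.1838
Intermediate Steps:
s(M, n) = -8 (s(M, n) = -4 - 4 = -8)
F = 56 (F = -8*(-11 + 4) = -8*(-7) = 56)
D(w) = √2*√w (D(w) = √(2*w) = √2*√w)
(F + 47888)/(-40517 + D(147)) = (56 + 47888)/(-40517 + √2*√147) = 47944/(-40517 + √2*(7*√3)) = 47944/(-40517 + 7*√6)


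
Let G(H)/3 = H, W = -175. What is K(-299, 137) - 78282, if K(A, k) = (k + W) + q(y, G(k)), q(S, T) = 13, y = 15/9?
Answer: -78307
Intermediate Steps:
G(H) = 3*H
y = 5/3 (y = 15*(⅑) = 5/3 ≈ 1.6667)
K(A, k) = -162 + k (K(A, k) = (k - 175) + 13 = (-175 + k) + 13 = -162 + k)
K(-299, 137) - 78282 = (-162 + 137) - 78282 = -25 - 78282 = -78307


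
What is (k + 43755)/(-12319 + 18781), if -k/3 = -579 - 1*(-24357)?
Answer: -9193/2154 ≈ -4.2679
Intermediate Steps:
k = -71334 (k = -3*(-579 - 1*(-24357)) = -3*(-579 + 24357) = -3*23778 = -71334)
(k + 43755)/(-12319 + 18781) = (-71334 + 43755)/(-12319 + 18781) = -27579/6462 = -27579*1/6462 = -9193/2154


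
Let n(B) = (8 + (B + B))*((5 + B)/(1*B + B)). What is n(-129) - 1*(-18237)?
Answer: 2337073/129 ≈ 18117.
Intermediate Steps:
n(B) = (5 + B)*(8 + 2*B)/(2*B) (n(B) = (8 + 2*B)*((5 + B)/(B + B)) = (8 + 2*B)*((5 + B)/((2*B))) = (8 + 2*B)*((5 + B)*(1/(2*B))) = (8 + 2*B)*((5 + B)/(2*B)) = (5 + B)*(8 + 2*B)/(2*B))
n(-129) - 1*(-18237) = (9 - 129 + 20/(-129)) - 1*(-18237) = (9 - 129 + 20*(-1/129)) + 18237 = (9 - 129 - 20/129) + 18237 = -15500/129 + 18237 = 2337073/129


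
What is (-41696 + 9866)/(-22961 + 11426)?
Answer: 2122/769 ≈ 2.7594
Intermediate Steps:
(-41696 + 9866)/(-22961 + 11426) = -31830/(-11535) = -31830*(-1/11535) = 2122/769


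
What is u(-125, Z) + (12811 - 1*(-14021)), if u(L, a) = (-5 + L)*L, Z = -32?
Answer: 43082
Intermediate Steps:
u(L, a) = L*(-5 + L)
u(-125, Z) + (12811 - 1*(-14021)) = -125*(-5 - 125) + (12811 - 1*(-14021)) = -125*(-130) + (12811 + 14021) = 16250 + 26832 = 43082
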